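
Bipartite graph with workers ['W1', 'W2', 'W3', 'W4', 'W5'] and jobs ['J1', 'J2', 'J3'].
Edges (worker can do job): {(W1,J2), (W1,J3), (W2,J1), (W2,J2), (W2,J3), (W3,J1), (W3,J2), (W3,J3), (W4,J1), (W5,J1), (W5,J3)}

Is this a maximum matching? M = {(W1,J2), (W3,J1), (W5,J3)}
Yes, size 3 is maximum

Proposed matching has size 3.
Maximum matching size for this graph: 3.

This is a maximum matching.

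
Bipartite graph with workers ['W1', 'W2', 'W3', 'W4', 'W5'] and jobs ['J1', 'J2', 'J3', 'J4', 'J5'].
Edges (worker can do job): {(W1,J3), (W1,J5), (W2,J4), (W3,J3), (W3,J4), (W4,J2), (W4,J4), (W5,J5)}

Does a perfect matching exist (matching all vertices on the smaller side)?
No, maximum matching has size 4 < 5

Maximum matching has size 4, need 5 for perfect matching.
Unmatched workers: ['W1']
Unmatched jobs: ['J1']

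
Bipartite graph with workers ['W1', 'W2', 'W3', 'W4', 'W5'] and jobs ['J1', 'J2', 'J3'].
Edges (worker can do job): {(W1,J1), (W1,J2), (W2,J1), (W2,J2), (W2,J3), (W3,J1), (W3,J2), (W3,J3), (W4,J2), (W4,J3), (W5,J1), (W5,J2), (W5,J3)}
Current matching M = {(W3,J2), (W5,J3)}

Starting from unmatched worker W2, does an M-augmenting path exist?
Yes: W2 → J1

An M-augmenting path alternates non-matching / matching edges, starting and ending at unmatched vertices.
Path: W2 → J1
(J1 is unmatched in M, so the path is augmenting.)
Flipping edges along this path would increase |M| from 2 to 3.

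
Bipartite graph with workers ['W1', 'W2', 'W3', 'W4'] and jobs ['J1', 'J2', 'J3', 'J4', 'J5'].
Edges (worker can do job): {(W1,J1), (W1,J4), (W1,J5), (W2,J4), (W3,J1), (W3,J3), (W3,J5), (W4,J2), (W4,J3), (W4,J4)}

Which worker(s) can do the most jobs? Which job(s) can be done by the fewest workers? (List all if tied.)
Most versatile: W1, W3, W4 (3 jobs); Least covered: J2 (1 workers)

Worker degrees (jobs they can do): W1:3, W2:1, W3:3, W4:3
Job degrees (workers who can do it): J1:2, J2:1, J3:2, J4:3, J5:2

Maximum worker degree is 3, achieved by: W1, W3, W4
Minimum job degree is 1, achieved by: J2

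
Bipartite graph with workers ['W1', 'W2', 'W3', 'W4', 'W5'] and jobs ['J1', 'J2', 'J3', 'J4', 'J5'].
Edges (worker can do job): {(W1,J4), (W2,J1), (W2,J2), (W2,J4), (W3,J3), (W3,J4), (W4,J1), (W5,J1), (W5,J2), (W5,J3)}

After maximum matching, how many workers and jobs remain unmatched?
Unmatched: 1 workers, 1 jobs

Maximum matching size: 4
Workers: 5 total, 4 matched, 1 unmatched
Jobs: 5 total, 4 matched, 1 unmatched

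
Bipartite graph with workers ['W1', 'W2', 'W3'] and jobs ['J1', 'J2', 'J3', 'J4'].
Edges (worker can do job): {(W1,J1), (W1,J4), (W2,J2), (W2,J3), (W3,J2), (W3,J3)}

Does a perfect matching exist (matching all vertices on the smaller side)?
Yes, perfect matching exists (size 3)

Perfect matching: {(W1,J1), (W2,J3), (W3,J2)}
All 3 vertices on the smaller side are matched.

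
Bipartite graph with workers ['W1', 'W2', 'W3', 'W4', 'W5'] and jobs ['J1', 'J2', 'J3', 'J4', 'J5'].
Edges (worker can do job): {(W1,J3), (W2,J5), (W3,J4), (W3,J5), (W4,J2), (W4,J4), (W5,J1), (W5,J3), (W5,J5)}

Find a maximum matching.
Matching: {(W1,J3), (W2,J5), (W3,J4), (W4,J2), (W5,J1)}

Maximum matching (size 5):
  W1 → J3
  W2 → J5
  W3 → J4
  W4 → J2
  W5 → J1

Each worker is assigned to at most one job, and each job to at most one worker.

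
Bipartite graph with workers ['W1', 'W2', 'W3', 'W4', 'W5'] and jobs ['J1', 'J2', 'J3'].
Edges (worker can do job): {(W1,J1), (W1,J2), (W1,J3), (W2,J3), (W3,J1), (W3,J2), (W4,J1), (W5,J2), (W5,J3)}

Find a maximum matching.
Matching: {(W1,J3), (W3,J1), (W5,J2)}

Maximum matching (size 3):
  W1 → J3
  W3 → J1
  W5 → J2

Each worker is assigned to at most one job, and each job to at most one worker.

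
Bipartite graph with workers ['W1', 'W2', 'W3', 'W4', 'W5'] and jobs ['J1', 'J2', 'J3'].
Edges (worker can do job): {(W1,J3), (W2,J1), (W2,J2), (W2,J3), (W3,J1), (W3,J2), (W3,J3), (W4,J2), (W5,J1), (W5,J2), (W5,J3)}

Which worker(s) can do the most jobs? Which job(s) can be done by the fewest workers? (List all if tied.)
Most versatile: W2, W3, W5 (3 jobs); Least covered: J1 (3 workers)

Worker degrees (jobs they can do): W1:1, W2:3, W3:3, W4:1, W5:3
Job degrees (workers who can do it): J1:3, J2:4, J3:4

Maximum worker degree is 3, achieved by: W2, W3, W5
Minimum job degree is 3, achieved by: J1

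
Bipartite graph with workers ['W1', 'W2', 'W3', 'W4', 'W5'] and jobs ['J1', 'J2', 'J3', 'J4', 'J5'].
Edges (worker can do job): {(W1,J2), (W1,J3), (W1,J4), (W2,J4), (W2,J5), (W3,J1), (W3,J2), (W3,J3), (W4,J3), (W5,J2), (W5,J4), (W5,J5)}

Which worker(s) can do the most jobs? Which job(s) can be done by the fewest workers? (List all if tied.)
Most versatile: W1, W3, W5 (3 jobs); Least covered: J1 (1 workers)

Worker degrees (jobs they can do): W1:3, W2:2, W3:3, W4:1, W5:3
Job degrees (workers who can do it): J1:1, J2:3, J3:3, J4:3, J5:2

Maximum worker degree is 3, achieved by: W1, W3, W5
Minimum job degree is 1, achieved by: J1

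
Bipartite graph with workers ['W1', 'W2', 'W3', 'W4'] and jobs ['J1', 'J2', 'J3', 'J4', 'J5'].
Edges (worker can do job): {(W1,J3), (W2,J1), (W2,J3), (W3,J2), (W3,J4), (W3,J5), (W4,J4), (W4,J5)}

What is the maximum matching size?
Maximum matching size = 4

Maximum matching: {(W1,J3), (W2,J1), (W3,J2), (W4,J4)}
Size: 4

This assigns 4 workers to 4 distinct jobs.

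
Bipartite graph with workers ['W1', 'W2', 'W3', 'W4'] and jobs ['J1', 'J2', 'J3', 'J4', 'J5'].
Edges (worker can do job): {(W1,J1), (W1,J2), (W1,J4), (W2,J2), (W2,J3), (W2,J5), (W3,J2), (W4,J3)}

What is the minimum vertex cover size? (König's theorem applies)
Minimum vertex cover size = 4

By König's theorem: in bipartite graphs,
min vertex cover = max matching = 4

Maximum matching has size 4, so minimum vertex cover also has size 4.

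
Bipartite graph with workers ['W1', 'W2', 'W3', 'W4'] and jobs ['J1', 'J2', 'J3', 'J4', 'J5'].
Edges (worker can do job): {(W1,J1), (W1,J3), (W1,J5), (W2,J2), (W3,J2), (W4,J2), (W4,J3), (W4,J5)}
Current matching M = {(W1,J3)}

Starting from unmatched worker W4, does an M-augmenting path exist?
Yes: W4 → J2

An M-augmenting path alternates non-matching / matching edges, starting and ending at unmatched vertices.
Path: W4 → J2
(J2 is unmatched in M, so the path is augmenting.)
Flipping edges along this path would increase |M| from 1 to 2.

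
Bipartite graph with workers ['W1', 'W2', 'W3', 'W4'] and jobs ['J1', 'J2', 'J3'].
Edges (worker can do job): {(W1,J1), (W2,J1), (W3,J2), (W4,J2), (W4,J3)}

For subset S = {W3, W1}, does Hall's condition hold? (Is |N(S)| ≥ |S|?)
Yes: |N(S)| = 2, |S| = 2

Subset S = {W3, W1}
Neighbors N(S) = {J1, J2}

|N(S)| = 2, |S| = 2
Hall's condition: |N(S)| ≥ |S| is satisfied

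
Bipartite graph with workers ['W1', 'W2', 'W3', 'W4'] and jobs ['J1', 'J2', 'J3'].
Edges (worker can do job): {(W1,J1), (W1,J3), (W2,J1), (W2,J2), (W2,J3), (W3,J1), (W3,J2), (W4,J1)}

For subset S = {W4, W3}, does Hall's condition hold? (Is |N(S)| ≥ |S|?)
Yes: |N(S)| = 2, |S| = 2

Subset S = {W4, W3}
Neighbors N(S) = {J1, J2}

|N(S)| = 2, |S| = 2
Hall's condition: |N(S)| ≥ |S| is satisfied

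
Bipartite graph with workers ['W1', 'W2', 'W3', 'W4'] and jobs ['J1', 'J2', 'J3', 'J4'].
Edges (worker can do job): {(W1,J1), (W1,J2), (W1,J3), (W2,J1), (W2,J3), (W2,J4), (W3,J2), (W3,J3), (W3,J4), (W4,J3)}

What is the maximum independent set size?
Maximum independent set = 4

By König's theorem:
- Min vertex cover = Max matching = 4
- Max independent set = Total vertices - Min vertex cover
- Max independent set = 8 - 4 = 4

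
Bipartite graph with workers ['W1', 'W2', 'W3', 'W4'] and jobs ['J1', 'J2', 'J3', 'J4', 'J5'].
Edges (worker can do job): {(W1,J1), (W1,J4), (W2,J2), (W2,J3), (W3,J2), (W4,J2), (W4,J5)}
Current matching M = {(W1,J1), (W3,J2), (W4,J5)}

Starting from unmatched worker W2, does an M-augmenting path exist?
Yes: W2 → J3

An M-augmenting path alternates non-matching / matching edges, starting and ending at unmatched vertices.
Path: W2 → J3
(J3 is unmatched in M, so the path is augmenting.)
Flipping edges along this path would increase |M| from 3 to 4.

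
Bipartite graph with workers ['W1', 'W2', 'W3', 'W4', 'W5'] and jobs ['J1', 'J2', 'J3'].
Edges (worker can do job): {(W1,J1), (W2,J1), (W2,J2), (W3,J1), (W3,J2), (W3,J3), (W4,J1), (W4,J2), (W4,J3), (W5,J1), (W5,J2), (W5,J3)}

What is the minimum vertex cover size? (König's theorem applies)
Minimum vertex cover size = 3

By König's theorem: in bipartite graphs,
min vertex cover = max matching = 3

Maximum matching has size 3, so minimum vertex cover also has size 3.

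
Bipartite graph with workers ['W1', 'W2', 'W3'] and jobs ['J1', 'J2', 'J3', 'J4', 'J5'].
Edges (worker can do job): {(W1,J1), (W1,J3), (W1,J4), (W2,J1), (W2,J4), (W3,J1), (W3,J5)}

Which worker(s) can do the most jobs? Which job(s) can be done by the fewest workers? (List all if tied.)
Most versatile: W1 (3 jobs); Least covered: J2 (0 workers)

Worker degrees (jobs they can do): W1:3, W2:2, W3:2
Job degrees (workers who can do it): J1:3, J2:0, J3:1, J4:2, J5:1

Maximum worker degree is 3, achieved by: W1
Minimum job degree is 0, achieved by: J2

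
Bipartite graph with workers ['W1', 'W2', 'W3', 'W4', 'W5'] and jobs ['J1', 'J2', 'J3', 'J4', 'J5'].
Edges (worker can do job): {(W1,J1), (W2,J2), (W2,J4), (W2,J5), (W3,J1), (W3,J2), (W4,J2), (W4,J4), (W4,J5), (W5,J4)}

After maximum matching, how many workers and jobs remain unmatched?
Unmatched: 1 workers, 1 jobs

Maximum matching size: 4
Workers: 5 total, 4 matched, 1 unmatched
Jobs: 5 total, 4 matched, 1 unmatched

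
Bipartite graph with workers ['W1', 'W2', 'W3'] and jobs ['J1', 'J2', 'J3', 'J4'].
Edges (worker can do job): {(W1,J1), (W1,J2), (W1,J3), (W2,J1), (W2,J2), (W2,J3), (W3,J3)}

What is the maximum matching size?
Maximum matching size = 3

Maximum matching: {(W1,J1), (W2,J2), (W3,J3)}
Size: 3

This assigns 3 workers to 3 distinct jobs.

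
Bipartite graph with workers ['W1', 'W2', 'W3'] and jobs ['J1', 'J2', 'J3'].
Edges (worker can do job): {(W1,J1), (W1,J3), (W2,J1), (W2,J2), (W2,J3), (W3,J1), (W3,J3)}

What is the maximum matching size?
Maximum matching size = 3

Maximum matching: {(W1,J3), (W2,J2), (W3,J1)}
Size: 3

This assigns 3 workers to 3 distinct jobs.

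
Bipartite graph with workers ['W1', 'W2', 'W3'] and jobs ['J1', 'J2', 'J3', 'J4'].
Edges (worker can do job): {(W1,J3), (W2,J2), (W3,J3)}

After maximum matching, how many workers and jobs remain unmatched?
Unmatched: 1 workers, 2 jobs

Maximum matching size: 2
Workers: 3 total, 2 matched, 1 unmatched
Jobs: 4 total, 2 matched, 2 unmatched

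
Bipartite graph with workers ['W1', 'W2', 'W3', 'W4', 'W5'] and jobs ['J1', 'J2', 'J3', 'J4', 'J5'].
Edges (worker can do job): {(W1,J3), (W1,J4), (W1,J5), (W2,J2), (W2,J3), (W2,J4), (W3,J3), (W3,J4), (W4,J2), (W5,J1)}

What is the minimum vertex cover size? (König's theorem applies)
Minimum vertex cover size = 5

By König's theorem: in bipartite graphs,
min vertex cover = max matching = 5

Maximum matching has size 5, so minimum vertex cover also has size 5.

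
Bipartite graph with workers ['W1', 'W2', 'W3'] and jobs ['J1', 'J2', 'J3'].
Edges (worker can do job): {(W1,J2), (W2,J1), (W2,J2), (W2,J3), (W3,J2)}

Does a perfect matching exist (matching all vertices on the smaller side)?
No, maximum matching has size 2 < 3

Maximum matching has size 2, need 3 for perfect matching.
Unmatched workers: ['W1']
Unmatched jobs: ['J3']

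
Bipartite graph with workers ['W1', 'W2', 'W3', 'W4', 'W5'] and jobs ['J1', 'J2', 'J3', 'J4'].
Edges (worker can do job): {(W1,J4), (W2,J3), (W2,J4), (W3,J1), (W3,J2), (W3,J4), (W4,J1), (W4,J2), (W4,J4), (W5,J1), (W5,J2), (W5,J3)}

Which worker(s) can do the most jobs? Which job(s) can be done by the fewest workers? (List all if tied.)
Most versatile: W3, W4, W5 (3 jobs); Least covered: J3 (2 workers)

Worker degrees (jobs they can do): W1:1, W2:2, W3:3, W4:3, W5:3
Job degrees (workers who can do it): J1:3, J2:3, J3:2, J4:4

Maximum worker degree is 3, achieved by: W3, W4, W5
Minimum job degree is 2, achieved by: J3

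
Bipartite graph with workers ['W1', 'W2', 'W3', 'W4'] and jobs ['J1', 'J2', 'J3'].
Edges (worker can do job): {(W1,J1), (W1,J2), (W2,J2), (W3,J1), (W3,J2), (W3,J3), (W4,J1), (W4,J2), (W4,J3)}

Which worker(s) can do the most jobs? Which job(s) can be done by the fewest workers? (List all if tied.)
Most versatile: W3, W4 (3 jobs); Least covered: J3 (2 workers)

Worker degrees (jobs they can do): W1:2, W2:1, W3:3, W4:3
Job degrees (workers who can do it): J1:3, J2:4, J3:2

Maximum worker degree is 3, achieved by: W3, W4
Minimum job degree is 2, achieved by: J3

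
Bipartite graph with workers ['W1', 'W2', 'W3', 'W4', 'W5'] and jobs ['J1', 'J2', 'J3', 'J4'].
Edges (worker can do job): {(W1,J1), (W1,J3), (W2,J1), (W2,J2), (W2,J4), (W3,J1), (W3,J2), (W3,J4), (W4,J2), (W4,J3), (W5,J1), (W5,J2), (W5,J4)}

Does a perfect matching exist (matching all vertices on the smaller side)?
Yes, perfect matching exists (size 4)

Perfect matching: {(W1,J1), (W3,J2), (W4,J3), (W5,J4)}
All 4 vertices on the smaller side are matched.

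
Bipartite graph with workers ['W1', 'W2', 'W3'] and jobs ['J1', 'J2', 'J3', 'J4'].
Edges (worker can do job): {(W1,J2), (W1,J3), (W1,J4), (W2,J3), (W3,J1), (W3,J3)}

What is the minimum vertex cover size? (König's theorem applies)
Minimum vertex cover size = 3

By König's theorem: in bipartite graphs,
min vertex cover = max matching = 3

Maximum matching has size 3, so minimum vertex cover also has size 3.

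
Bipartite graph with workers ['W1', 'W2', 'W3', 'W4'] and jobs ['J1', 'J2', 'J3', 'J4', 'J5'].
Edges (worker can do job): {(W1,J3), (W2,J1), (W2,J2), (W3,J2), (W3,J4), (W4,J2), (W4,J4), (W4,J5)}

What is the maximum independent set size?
Maximum independent set = 5

By König's theorem:
- Min vertex cover = Max matching = 4
- Max independent set = Total vertices - Min vertex cover
- Max independent set = 9 - 4 = 5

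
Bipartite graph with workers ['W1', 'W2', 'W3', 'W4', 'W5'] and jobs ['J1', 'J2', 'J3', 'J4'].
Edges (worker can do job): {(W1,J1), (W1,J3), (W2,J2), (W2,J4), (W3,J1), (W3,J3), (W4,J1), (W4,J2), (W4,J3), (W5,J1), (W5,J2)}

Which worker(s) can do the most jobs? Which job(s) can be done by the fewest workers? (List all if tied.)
Most versatile: W4 (3 jobs); Least covered: J4 (1 workers)

Worker degrees (jobs they can do): W1:2, W2:2, W3:2, W4:3, W5:2
Job degrees (workers who can do it): J1:4, J2:3, J3:3, J4:1

Maximum worker degree is 3, achieved by: W4
Minimum job degree is 1, achieved by: J4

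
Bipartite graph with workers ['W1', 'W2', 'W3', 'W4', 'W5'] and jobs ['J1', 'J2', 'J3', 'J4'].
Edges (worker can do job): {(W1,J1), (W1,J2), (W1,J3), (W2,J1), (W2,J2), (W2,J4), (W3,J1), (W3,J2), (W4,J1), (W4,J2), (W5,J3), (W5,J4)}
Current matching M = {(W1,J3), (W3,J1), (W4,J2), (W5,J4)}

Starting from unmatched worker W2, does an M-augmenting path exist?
No augmenting path from W2

Alternating search from W2 reaches jobs: {J1, J2, J3, J4}.
Every reachable job is already matched in M, and following those matched edges back to workers exposes no further unvisited jobs.
No M-augmenting path from W2 exists.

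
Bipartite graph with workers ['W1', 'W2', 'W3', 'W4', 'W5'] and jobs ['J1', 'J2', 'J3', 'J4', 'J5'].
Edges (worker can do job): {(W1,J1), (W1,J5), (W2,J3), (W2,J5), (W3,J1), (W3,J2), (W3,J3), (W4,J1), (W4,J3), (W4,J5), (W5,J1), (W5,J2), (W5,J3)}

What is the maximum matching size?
Maximum matching size = 4

Maximum matching: {(W1,J5), (W3,J2), (W4,J3), (W5,J1)}
Size: 4

This assigns 4 workers to 4 distinct jobs.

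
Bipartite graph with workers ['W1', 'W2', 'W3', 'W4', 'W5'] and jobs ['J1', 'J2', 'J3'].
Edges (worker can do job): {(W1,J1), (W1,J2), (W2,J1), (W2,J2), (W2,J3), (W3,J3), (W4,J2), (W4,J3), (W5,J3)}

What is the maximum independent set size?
Maximum independent set = 5

By König's theorem:
- Min vertex cover = Max matching = 3
- Max independent set = Total vertices - Min vertex cover
- Max independent set = 8 - 3 = 5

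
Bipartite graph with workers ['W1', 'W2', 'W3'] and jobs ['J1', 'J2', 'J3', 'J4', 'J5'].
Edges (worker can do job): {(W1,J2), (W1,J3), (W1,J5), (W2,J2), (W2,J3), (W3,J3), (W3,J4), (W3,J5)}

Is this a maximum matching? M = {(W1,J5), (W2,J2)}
No, size 2 is not maximum

Proposed matching has size 2.
Maximum matching size for this graph: 3.

This is NOT maximum - can be improved to size 3.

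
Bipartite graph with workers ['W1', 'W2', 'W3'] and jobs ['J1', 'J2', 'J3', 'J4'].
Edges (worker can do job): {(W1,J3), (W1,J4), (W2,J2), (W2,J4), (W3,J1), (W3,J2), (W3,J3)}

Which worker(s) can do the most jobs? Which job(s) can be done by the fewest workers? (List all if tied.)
Most versatile: W3 (3 jobs); Least covered: J1 (1 workers)

Worker degrees (jobs they can do): W1:2, W2:2, W3:3
Job degrees (workers who can do it): J1:1, J2:2, J3:2, J4:2

Maximum worker degree is 3, achieved by: W3
Minimum job degree is 1, achieved by: J1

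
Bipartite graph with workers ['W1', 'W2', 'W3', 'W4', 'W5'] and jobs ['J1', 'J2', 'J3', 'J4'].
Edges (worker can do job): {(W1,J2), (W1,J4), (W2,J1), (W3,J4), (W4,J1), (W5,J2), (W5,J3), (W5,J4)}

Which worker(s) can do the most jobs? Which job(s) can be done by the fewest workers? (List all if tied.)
Most versatile: W5 (3 jobs); Least covered: J3 (1 workers)

Worker degrees (jobs they can do): W1:2, W2:1, W3:1, W4:1, W5:3
Job degrees (workers who can do it): J1:2, J2:2, J3:1, J4:3

Maximum worker degree is 3, achieved by: W5
Minimum job degree is 1, achieved by: J3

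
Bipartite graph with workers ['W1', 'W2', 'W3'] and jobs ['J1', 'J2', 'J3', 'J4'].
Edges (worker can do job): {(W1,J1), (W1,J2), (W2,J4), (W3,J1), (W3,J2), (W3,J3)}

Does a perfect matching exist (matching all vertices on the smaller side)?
Yes, perfect matching exists (size 3)

Perfect matching: {(W1,J2), (W2,J4), (W3,J1)}
All 3 vertices on the smaller side are matched.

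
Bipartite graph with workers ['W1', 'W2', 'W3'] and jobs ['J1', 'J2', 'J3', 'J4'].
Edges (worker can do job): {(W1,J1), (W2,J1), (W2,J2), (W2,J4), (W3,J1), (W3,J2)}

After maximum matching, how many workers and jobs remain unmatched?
Unmatched: 0 workers, 1 jobs

Maximum matching size: 3
Workers: 3 total, 3 matched, 0 unmatched
Jobs: 4 total, 3 matched, 1 unmatched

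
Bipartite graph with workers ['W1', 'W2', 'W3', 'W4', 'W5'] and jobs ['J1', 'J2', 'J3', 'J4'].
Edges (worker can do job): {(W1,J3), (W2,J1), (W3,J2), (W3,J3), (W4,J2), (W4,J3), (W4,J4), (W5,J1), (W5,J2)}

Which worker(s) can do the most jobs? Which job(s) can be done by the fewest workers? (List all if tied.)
Most versatile: W4 (3 jobs); Least covered: J4 (1 workers)

Worker degrees (jobs they can do): W1:1, W2:1, W3:2, W4:3, W5:2
Job degrees (workers who can do it): J1:2, J2:3, J3:3, J4:1

Maximum worker degree is 3, achieved by: W4
Minimum job degree is 1, achieved by: J4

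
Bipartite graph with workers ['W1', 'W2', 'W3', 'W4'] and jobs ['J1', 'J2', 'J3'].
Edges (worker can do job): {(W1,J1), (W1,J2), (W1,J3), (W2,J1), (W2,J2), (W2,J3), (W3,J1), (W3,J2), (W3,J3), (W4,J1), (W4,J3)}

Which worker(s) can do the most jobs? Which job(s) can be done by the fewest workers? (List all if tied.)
Most versatile: W1, W2, W3 (3 jobs); Least covered: J2 (3 workers)

Worker degrees (jobs they can do): W1:3, W2:3, W3:3, W4:2
Job degrees (workers who can do it): J1:4, J2:3, J3:4

Maximum worker degree is 3, achieved by: W1, W2, W3
Minimum job degree is 3, achieved by: J2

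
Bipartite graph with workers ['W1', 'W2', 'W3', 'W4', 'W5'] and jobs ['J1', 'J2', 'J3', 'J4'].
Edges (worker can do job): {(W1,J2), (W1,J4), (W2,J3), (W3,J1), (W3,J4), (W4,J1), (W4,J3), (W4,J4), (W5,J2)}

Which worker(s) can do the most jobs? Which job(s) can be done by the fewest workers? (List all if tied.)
Most versatile: W4 (3 jobs); Least covered: J1, J2, J3 (2 workers)

Worker degrees (jobs they can do): W1:2, W2:1, W3:2, W4:3, W5:1
Job degrees (workers who can do it): J1:2, J2:2, J3:2, J4:3

Maximum worker degree is 3, achieved by: W4
Minimum job degree is 2, achieved by: J1, J2, J3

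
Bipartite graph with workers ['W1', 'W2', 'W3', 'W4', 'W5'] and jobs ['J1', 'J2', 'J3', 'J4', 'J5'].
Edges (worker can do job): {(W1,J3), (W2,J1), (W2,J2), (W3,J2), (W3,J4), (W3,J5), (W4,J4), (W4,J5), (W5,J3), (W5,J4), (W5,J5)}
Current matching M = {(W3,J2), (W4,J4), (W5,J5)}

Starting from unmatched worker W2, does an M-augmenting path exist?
Yes: W2 → J2 → W3 → J5 → W5 → J3

An M-augmenting path alternates non-matching / matching edges, starting and ending at unmatched vertices.
Path: W2 → J2 → W3 → J5 → W5 → J3
(J3 is unmatched in M, so the path is augmenting.)
Flipping edges along this path would increase |M| from 3 to 4.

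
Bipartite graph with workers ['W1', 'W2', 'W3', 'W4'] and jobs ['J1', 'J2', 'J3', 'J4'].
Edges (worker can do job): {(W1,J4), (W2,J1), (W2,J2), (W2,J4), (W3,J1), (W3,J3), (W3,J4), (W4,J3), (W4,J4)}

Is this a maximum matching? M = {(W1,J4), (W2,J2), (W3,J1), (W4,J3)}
Yes, size 4 is maximum

Proposed matching has size 4.
Maximum matching size for this graph: 4.

This is a maximum matching.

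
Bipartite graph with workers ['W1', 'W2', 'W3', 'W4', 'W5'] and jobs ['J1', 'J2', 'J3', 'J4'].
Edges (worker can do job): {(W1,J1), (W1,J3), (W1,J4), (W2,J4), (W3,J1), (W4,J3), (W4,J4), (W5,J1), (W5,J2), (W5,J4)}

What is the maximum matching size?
Maximum matching size = 4

Maximum matching: {(W1,J4), (W3,J1), (W4,J3), (W5,J2)}
Size: 4

This assigns 4 workers to 4 distinct jobs.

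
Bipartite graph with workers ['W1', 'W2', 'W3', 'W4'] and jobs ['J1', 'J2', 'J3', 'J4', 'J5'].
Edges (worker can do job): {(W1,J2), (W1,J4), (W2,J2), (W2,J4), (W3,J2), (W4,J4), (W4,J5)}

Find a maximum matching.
Matching: {(W1,J4), (W3,J2), (W4,J5)}

Maximum matching (size 3):
  W1 → J4
  W3 → J2
  W4 → J5

Each worker is assigned to at most one job, and each job to at most one worker.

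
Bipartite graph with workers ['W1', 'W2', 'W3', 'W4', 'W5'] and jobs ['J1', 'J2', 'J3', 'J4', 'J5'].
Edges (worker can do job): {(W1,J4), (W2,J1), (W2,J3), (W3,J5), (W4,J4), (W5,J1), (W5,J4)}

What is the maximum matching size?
Maximum matching size = 4

Maximum matching: {(W2,J3), (W3,J5), (W4,J4), (W5,J1)}
Size: 4

This assigns 4 workers to 4 distinct jobs.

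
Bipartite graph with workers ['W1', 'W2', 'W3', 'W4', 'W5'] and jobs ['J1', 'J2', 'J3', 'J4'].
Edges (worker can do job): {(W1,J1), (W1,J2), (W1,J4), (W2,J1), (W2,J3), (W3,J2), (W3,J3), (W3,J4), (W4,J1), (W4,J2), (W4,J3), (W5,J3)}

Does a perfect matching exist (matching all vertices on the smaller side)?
Yes, perfect matching exists (size 4)

Perfect matching: {(W1,J2), (W3,J4), (W4,J1), (W5,J3)}
All 4 vertices on the smaller side are matched.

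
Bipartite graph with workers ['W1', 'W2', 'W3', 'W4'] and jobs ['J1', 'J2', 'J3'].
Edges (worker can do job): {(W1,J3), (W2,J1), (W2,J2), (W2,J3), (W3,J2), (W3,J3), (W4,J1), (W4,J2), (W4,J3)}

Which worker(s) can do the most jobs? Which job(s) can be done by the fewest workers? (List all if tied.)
Most versatile: W2, W4 (3 jobs); Least covered: J1 (2 workers)

Worker degrees (jobs they can do): W1:1, W2:3, W3:2, W4:3
Job degrees (workers who can do it): J1:2, J2:3, J3:4

Maximum worker degree is 3, achieved by: W2, W4
Minimum job degree is 2, achieved by: J1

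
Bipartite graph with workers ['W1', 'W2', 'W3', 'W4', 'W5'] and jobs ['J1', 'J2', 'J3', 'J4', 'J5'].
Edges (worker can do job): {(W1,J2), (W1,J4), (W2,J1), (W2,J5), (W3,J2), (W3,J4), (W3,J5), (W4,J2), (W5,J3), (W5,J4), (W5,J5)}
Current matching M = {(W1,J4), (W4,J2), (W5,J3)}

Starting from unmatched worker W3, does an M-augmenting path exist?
Yes: W3 → J5

An M-augmenting path alternates non-matching / matching edges, starting and ending at unmatched vertices.
Path: W3 → J5
(J5 is unmatched in M, so the path is augmenting.)
Flipping edges along this path would increase |M| from 3 to 4.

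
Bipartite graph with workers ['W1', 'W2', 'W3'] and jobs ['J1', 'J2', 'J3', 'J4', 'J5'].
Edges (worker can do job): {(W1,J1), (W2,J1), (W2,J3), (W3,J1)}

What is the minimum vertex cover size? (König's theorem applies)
Minimum vertex cover size = 2

By König's theorem: in bipartite graphs,
min vertex cover = max matching = 2

Maximum matching has size 2, so minimum vertex cover also has size 2.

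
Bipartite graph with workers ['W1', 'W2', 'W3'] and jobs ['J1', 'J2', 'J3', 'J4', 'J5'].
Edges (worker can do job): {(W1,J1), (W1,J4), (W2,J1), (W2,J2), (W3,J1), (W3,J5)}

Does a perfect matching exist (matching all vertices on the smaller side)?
Yes, perfect matching exists (size 3)

Perfect matching: {(W1,J1), (W2,J2), (W3,J5)}
All 3 vertices on the smaller side are matched.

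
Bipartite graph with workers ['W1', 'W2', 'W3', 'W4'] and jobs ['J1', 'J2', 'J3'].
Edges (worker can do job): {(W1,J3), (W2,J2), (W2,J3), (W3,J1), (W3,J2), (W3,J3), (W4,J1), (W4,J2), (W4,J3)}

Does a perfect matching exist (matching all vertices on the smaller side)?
Yes, perfect matching exists (size 3)

Perfect matching: {(W2,J2), (W3,J1), (W4,J3)}
All 3 vertices on the smaller side are matched.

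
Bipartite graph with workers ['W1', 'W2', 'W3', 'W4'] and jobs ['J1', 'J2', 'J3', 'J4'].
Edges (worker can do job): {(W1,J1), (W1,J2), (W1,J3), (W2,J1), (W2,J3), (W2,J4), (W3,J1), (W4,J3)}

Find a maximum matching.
Matching: {(W1,J2), (W2,J4), (W3,J1), (W4,J3)}

Maximum matching (size 4):
  W1 → J2
  W2 → J4
  W3 → J1
  W4 → J3

Each worker is assigned to at most one job, and each job to at most one worker.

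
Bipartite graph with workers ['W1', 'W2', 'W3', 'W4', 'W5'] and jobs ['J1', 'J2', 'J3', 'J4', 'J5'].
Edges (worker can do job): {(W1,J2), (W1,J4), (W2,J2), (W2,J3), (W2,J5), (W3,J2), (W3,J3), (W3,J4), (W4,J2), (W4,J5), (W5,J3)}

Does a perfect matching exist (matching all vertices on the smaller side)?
No, maximum matching has size 4 < 5

Maximum matching has size 4, need 5 for perfect matching.
Unmatched workers: ['W5']
Unmatched jobs: ['J1']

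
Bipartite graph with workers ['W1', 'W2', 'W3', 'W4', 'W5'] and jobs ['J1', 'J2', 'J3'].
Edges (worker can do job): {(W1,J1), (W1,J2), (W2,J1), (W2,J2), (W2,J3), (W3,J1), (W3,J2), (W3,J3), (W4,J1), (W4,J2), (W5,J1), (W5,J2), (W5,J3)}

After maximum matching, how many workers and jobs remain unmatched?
Unmatched: 2 workers, 0 jobs

Maximum matching size: 3
Workers: 5 total, 3 matched, 2 unmatched
Jobs: 3 total, 3 matched, 0 unmatched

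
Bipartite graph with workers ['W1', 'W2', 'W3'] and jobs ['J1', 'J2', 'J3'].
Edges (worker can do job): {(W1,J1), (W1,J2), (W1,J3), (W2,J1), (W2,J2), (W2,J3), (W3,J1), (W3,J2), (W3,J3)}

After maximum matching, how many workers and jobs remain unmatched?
Unmatched: 0 workers, 0 jobs

Maximum matching size: 3
Workers: 3 total, 3 matched, 0 unmatched
Jobs: 3 total, 3 matched, 0 unmatched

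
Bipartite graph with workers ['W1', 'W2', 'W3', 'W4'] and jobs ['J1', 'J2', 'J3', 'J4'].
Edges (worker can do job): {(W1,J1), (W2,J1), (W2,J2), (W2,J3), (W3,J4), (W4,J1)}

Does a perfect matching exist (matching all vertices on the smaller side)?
No, maximum matching has size 3 < 4

Maximum matching has size 3, need 4 for perfect matching.
Unmatched workers: ['W1']
Unmatched jobs: ['J2']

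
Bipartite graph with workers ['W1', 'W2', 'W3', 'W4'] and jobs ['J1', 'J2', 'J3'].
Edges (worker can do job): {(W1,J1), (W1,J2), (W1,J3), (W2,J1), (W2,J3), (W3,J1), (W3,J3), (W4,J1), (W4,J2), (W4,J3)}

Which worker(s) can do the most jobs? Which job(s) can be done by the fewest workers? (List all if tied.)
Most versatile: W1, W4 (3 jobs); Least covered: J2 (2 workers)

Worker degrees (jobs they can do): W1:3, W2:2, W3:2, W4:3
Job degrees (workers who can do it): J1:4, J2:2, J3:4

Maximum worker degree is 3, achieved by: W1, W4
Minimum job degree is 2, achieved by: J2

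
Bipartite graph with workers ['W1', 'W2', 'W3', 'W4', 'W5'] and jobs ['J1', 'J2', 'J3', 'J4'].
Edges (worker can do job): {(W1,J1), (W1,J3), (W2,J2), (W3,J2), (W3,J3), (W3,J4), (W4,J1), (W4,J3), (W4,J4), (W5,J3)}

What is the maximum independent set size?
Maximum independent set = 5

By König's theorem:
- Min vertex cover = Max matching = 4
- Max independent set = Total vertices - Min vertex cover
- Max independent set = 9 - 4 = 5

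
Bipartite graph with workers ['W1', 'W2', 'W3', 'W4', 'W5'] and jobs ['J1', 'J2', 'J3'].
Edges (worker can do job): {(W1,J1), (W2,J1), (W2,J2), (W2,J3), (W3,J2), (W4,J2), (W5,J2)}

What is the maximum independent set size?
Maximum independent set = 5

By König's theorem:
- Min vertex cover = Max matching = 3
- Max independent set = Total vertices - Min vertex cover
- Max independent set = 8 - 3 = 5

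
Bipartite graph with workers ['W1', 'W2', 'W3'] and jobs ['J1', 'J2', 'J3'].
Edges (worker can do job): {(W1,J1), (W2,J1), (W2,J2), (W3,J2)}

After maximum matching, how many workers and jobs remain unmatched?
Unmatched: 1 workers, 1 jobs

Maximum matching size: 2
Workers: 3 total, 2 matched, 1 unmatched
Jobs: 3 total, 2 matched, 1 unmatched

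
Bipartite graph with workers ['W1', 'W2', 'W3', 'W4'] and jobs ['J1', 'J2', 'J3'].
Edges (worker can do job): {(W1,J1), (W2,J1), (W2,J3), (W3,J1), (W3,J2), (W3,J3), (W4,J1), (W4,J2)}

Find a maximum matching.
Matching: {(W2,J3), (W3,J2), (W4,J1)}

Maximum matching (size 3):
  W2 → J3
  W3 → J2
  W4 → J1

Each worker is assigned to at most one job, and each job to at most one worker.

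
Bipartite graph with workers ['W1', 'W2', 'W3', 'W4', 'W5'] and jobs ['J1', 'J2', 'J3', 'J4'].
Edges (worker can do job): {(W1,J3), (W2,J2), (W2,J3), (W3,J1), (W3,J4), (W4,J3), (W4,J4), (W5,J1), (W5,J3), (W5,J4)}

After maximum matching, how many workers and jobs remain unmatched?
Unmatched: 1 workers, 0 jobs

Maximum matching size: 4
Workers: 5 total, 4 matched, 1 unmatched
Jobs: 4 total, 4 matched, 0 unmatched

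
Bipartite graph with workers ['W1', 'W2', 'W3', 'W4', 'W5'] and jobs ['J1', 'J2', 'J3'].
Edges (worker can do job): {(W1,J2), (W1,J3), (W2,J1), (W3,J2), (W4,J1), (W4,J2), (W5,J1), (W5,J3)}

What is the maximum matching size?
Maximum matching size = 3

Maximum matching: {(W1,J3), (W3,J2), (W5,J1)}
Size: 3

This assigns 3 workers to 3 distinct jobs.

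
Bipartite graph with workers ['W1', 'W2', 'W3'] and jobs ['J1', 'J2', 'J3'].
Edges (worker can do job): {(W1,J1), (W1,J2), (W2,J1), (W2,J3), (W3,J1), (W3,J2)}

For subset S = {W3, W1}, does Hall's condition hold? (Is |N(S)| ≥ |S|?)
Yes: |N(S)| = 2, |S| = 2

Subset S = {W3, W1}
Neighbors N(S) = {J1, J2}

|N(S)| = 2, |S| = 2
Hall's condition: |N(S)| ≥ |S| is satisfied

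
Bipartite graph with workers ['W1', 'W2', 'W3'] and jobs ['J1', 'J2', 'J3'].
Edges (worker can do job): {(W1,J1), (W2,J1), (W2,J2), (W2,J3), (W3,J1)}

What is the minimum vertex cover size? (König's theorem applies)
Minimum vertex cover size = 2

By König's theorem: in bipartite graphs,
min vertex cover = max matching = 2

Maximum matching has size 2, so minimum vertex cover also has size 2.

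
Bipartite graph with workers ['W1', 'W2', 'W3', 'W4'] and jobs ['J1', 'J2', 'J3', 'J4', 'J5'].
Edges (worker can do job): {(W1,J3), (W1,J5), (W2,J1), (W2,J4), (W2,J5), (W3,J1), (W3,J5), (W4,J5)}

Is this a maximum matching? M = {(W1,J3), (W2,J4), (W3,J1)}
No, size 3 is not maximum

Proposed matching has size 3.
Maximum matching size for this graph: 4.

This is NOT maximum - can be improved to size 4.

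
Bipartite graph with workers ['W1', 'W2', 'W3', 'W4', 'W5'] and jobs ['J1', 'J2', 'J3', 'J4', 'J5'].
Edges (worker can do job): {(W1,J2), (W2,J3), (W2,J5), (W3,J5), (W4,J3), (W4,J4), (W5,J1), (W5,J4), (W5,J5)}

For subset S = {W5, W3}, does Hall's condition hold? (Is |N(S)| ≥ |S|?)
Yes: |N(S)| = 3, |S| = 2

Subset S = {W5, W3}
Neighbors N(S) = {J1, J4, J5}

|N(S)| = 3, |S| = 2
Hall's condition: |N(S)| ≥ |S| is satisfied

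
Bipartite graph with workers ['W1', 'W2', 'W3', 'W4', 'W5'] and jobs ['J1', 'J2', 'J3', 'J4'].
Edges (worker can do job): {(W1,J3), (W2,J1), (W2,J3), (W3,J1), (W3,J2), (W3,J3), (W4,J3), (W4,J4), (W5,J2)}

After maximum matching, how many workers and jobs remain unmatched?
Unmatched: 1 workers, 0 jobs

Maximum matching size: 4
Workers: 5 total, 4 matched, 1 unmatched
Jobs: 4 total, 4 matched, 0 unmatched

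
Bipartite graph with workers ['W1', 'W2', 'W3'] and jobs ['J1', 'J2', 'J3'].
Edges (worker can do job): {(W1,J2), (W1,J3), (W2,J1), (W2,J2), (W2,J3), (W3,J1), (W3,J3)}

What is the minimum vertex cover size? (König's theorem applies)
Minimum vertex cover size = 3

By König's theorem: in bipartite graphs,
min vertex cover = max matching = 3

Maximum matching has size 3, so minimum vertex cover also has size 3.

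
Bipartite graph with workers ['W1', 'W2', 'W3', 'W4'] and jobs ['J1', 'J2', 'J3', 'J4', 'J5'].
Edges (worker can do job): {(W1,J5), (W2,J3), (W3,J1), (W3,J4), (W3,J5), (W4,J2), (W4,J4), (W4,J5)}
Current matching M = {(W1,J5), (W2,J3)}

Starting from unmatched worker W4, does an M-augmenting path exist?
Yes: W4 → J4

An M-augmenting path alternates non-matching / matching edges, starting and ending at unmatched vertices.
Path: W4 → J4
(J4 is unmatched in M, so the path is augmenting.)
Flipping edges along this path would increase |M| from 2 to 3.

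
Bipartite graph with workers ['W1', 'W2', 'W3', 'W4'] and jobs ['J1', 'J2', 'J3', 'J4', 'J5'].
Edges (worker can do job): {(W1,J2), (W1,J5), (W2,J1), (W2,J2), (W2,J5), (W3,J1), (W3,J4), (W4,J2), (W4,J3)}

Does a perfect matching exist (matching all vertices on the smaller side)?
Yes, perfect matching exists (size 4)

Perfect matching: {(W1,J5), (W2,J2), (W3,J1), (W4,J3)}
All 4 vertices on the smaller side are matched.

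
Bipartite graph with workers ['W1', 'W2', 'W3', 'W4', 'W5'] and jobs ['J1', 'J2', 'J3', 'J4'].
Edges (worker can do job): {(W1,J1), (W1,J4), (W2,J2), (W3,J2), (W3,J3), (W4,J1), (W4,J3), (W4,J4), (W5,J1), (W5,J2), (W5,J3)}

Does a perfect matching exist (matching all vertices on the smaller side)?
Yes, perfect matching exists (size 4)

Perfect matching: {(W1,J4), (W3,J2), (W4,J1), (W5,J3)}
All 4 vertices on the smaller side are matched.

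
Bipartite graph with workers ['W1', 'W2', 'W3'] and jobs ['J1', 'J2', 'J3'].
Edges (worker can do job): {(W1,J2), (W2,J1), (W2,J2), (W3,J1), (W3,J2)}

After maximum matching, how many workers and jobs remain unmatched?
Unmatched: 1 workers, 1 jobs

Maximum matching size: 2
Workers: 3 total, 2 matched, 1 unmatched
Jobs: 3 total, 2 matched, 1 unmatched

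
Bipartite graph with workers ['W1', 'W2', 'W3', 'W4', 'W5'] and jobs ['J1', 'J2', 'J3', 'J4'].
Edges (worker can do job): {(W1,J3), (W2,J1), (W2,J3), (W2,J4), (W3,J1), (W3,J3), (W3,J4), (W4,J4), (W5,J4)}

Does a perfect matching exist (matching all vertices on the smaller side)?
No, maximum matching has size 3 < 4

Maximum matching has size 3, need 4 for perfect matching.
Unmatched workers: ['W5', 'W4']
Unmatched jobs: ['J2']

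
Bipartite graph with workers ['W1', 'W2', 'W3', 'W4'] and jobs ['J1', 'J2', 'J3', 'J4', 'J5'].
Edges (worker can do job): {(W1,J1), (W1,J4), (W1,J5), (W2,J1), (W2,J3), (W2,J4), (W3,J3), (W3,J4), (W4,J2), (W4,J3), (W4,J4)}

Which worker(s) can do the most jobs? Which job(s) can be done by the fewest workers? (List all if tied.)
Most versatile: W1, W2, W4 (3 jobs); Least covered: J2, J5 (1 workers)

Worker degrees (jobs they can do): W1:3, W2:3, W3:2, W4:3
Job degrees (workers who can do it): J1:2, J2:1, J3:3, J4:4, J5:1

Maximum worker degree is 3, achieved by: W1, W2, W4
Minimum job degree is 1, achieved by: J2, J5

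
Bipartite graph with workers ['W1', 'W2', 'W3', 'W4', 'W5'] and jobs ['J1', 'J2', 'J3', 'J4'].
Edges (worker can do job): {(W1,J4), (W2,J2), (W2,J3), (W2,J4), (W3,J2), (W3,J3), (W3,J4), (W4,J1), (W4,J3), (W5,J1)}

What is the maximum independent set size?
Maximum independent set = 5

By König's theorem:
- Min vertex cover = Max matching = 4
- Max independent set = Total vertices - Min vertex cover
- Max independent set = 9 - 4 = 5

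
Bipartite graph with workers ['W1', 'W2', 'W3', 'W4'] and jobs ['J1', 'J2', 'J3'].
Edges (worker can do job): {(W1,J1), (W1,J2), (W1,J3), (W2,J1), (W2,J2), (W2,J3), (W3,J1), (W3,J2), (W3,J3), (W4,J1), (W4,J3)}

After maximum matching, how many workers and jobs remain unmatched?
Unmatched: 1 workers, 0 jobs

Maximum matching size: 3
Workers: 4 total, 3 matched, 1 unmatched
Jobs: 3 total, 3 matched, 0 unmatched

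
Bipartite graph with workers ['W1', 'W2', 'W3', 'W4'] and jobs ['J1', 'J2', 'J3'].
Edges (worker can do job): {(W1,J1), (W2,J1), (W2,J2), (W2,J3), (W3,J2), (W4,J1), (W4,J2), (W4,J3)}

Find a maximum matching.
Matching: {(W1,J1), (W3,J2), (W4,J3)}

Maximum matching (size 3):
  W1 → J1
  W3 → J2
  W4 → J3

Each worker is assigned to at most one job, and each job to at most one worker.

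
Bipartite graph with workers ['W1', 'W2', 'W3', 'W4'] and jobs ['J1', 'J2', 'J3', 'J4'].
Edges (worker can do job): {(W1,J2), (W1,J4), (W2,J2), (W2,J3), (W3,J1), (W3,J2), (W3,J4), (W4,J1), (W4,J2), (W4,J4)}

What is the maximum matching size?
Maximum matching size = 4

Maximum matching: {(W1,J4), (W2,J3), (W3,J1), (W4,J2)}
Size: 4

This assigns 4 workers to 4 distinct jobs.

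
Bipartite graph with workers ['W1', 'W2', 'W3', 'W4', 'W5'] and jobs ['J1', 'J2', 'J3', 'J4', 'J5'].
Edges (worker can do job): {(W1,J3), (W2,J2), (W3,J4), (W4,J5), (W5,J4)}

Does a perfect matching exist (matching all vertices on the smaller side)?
No, maximum matching has size 4 < 5

Maximum matching has size 4, need 5 for perfect matching.
Unmatched workers: ['W5']
Unmatched jobs: ['J1']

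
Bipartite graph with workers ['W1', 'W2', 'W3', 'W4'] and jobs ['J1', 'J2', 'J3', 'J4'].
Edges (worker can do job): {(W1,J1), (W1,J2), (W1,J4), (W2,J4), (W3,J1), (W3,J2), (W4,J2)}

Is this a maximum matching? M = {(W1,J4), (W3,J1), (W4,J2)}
Yes, size 3 is maximum

Proposed matching has size 3.
Maximum matching size for this graph: 3.

This is a maximum matching.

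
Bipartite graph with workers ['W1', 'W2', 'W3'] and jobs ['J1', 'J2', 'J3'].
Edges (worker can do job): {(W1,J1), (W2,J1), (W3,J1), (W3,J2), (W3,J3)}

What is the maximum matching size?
Maximum matching size = 2

Maximum matching: {(W1,J1), (W3,J3)}
Size: 2

This assigns 2 workers to 2 distinct jobs.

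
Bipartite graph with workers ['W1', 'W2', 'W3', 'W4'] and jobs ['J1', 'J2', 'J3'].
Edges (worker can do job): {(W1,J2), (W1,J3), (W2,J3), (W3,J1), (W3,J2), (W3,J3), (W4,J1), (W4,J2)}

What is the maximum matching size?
Maximum matching size = 3

Maximum matching: {(W1,J2), (W3,J3), (W4,J1)}
Size: 3

This assigns 3 workers to 3 distinct jobs.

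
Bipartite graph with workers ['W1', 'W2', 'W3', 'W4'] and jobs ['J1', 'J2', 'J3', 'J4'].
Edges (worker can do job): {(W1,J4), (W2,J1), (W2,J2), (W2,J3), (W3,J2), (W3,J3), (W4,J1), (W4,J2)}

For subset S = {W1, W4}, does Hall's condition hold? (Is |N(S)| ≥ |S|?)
Yes: |N(S)| = 3, |S| = 2

Subset S = {W1, W4}
Neighbors N(S) = {J1, J2, J4}

|N(S)| = 3, |S| = 2
Hall's condition: |N(S)| ≥ |S| is satisfied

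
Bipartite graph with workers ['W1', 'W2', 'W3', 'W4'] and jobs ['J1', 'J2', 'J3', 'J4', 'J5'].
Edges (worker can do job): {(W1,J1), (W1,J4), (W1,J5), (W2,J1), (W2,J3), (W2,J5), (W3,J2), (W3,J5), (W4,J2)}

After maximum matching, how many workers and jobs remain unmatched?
Unmatched: 0 workers, 1 jobs

Maximum matching size: 4
Workers: 4 total, 4 matched, 0 unmatched
Jobs: 5 total, 4 matched, 1 unmatched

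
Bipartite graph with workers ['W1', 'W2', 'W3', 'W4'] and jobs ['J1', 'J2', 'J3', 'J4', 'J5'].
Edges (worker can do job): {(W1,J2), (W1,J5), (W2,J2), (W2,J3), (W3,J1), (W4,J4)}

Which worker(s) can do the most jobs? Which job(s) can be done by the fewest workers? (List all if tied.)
Most versatile: W1, W2 (2 jobs); Least covered: J1, J3, J4, J5 (1 workers)

Worker degrees (jobs they can do): W1:2, W2:2, W3:1, W4:1
Job degrees (workers who can do it): J1:1, J2:2, J3:1, J4:1, J5:1

Maximum worker degree is 2, achieved by: W1, W2
Minimum job degree is 1, achieved by: J1, J3, J4, J5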